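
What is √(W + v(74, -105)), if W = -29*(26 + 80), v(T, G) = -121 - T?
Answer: I*√3269 ≈ 57.175*I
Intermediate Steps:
W = -3074 (W = -29*106 = -3074)
√(W + v(74, -105)) = √(-3074 + (-121 - 1*74)) = √(-3074 + (-121 - 74)) = √(-3074 - 195) = √(-3269) = I*√3269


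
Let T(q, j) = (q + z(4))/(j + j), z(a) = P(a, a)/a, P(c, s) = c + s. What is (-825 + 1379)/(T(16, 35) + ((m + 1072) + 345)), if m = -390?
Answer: 9695/17977 ≈ 0.53930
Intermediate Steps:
z(a) = 2 (z(a) = (a + a)/a = (2*a)/a = 2)
T(q, j) = (2 + q)/(2*j) (T(q, j) = (q + 2)/(j + j) = (2 + q)/((2*j)) = (2 + q)*(1/(2*j)) = (2 + q)/(2*j))
(-825 + 1379)/(T(16, 35) + ((m + 1072) + 345)) = (-825 + 1379)/((½)*(2 + 16)/35 + ((-390 + 1072) + 345)) = 554/((½)*(1/35)*18 + (682 + 345)) = 554/(9/35 + 1027) = 554/(35954/35) = 554*(35/35954) = 9695/17977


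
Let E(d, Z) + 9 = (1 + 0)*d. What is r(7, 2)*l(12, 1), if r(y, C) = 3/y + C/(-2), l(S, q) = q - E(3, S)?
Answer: -4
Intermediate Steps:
E(d, Z) = -9 + d (E(d, Z) = -9 + (1 + 0)*d = -9 + 1*d = -9 + d)
l(S, q) = 6 + q (l(S, q) = q - (-9 + 3) = q - 1*(-6) = q + 6 = 6 + q)
r(y, C) = 3/y - C/2 (r(y, C) = 3/y + C*(-½) = 3/y - C/2)
r(7, 2)*l(12, 1) = (3/7 - ½*2)*(6 + 1) = (3*(⅐) - 1)*7 = (3/7 - 1)*7 = -4/7*7 = -4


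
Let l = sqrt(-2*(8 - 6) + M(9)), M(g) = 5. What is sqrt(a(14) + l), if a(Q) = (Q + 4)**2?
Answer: 5*sqrt(13) ≈ 18.028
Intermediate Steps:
l = 1 (l = sqrt(-2*(8 - 6) + 5) = sqrt(-2*2 + 5) = sqrt(-4 + 5) = sqrt(1) = 1)
a(Q) = (4 + Q)**2
sqrt(a(14) + l) = sqrt((4 + 14)**2 + 1) = sqrt(18**2 + 1) = sqrt(324 + 1) = sqrt(325) = 5*sqrt(13)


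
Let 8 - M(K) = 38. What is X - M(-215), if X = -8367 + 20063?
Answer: 11726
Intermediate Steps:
M(K) = -30 (M(K) = 8 - 1*38 = 8 - 38 = -30)
X = 11696
X - M(-215) = 11696 - 1*(-30) = 11696 + 30 = 11726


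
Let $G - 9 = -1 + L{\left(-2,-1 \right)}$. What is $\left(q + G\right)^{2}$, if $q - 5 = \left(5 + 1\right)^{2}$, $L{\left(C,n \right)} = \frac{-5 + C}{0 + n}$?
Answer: $3136$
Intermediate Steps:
$L{\left(C,n \right)} = \frac{-5 + C}{n}$
$q = 41$ ($q = 5 + \left(5 + 1\right)^{2} = 5 + 6^{2} = 5 + 36 = 41$)
$G = 15$ ($G = 9 - \left(1 - \frac{-5 - 2}{-1}\right) = 9 - -6 = 9 + \left(-1 + 7\right) = 9 + 6 = 15$)
$\left(q + G\right)^{2} = \left(41 + 15\right)^{2} = 56^{2} = 3136$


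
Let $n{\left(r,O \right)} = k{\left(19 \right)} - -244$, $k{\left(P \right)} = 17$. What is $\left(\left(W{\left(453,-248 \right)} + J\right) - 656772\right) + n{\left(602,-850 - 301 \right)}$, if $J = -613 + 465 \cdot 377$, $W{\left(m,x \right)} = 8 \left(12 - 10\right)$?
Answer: $-481803$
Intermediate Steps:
$W{\left(m,x \right)} = 16$ ($W{\left(m,x \right)} = 8 \cdot 2 = 16$)
$n{\left(r,O \right)} = 261$ ($n{\left(r,O \right)} = 17 - -244 = 17 + 244 = 261$)
$J = 174692$ ($J = -613 + 175305 = 174692$)
$\left(\left(W{\left(453,-248 \right)} + J\right) - 656772\right) + n{\left(602,-850 - 301 \right)} = \left(\left(16 + 174692\right) - 656772\right) + 261 = \left(174708 - 656772\right) + 261 = -482064 + 261 = -481803$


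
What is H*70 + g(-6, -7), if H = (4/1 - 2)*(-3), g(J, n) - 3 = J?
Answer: -423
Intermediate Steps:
g(J, n) = 3 + J
H = -6 (H = (4*1 - 2)*(-3) = (4 - 2)*(-3) = 2*(-3) = -6)
H*70 + g(-6, -7) = -6*70 + (3 - 6) = -420 - 3 = -423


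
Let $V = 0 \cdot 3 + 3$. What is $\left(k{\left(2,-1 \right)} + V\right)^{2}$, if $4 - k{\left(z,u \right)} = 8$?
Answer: $1$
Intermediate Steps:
$k{\left(z,u \right)} = -4$ ($k{\left(z,u \right)} = 4 - 8 = -4$)
$V = 3$ ($V = 0 + 3 = 3$)
$\left(k{\left(2,-1 \right)} + V\right)^{2} = \left(-4 + 3\right)^{2} = \left(-1\right)^{2} = 1$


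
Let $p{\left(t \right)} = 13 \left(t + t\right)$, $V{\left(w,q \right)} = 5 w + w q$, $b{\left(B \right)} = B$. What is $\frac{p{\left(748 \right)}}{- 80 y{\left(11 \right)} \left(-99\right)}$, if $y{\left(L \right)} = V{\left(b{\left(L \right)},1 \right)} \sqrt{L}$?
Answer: $\frac{221 \sqrt{11}}{65340} \approx 0.011218$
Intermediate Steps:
$V{\left(w,q \right)} = 5 w + q w$
$y{\left(L \right)} = 6 L^{\frac{3}{2}}$ ($y{\left(L \right)} = L \left(5 + 1\right) \sqrt{L} = L 6 \sqrt{L} = 6 L \sqrt{L} = 6 L^{\frac{3}{2}}$)
$p{\left(t \right)} = 26 t$ ($p{\left(t \right)} = 13 \cdot 2 t = 26 t$)
$\frac{p{\left(748 \right)}}{- 80 y{\left(11 \right)} \left(-99\right)} = \frac{26 \cdot 748}{- 80 \cdot 6 \cdot 11^{\frac{3}{2}} \left(-99\right)} = \frac{19448}{- 80 \cdot 6 \cdot 11 \sqrt{11} \left(-99\right)} = \frac{19448}{- 80 \cdot 66 \sqrt{11} \left(-99\right)} = \frac{19448}{- 5280 \sqrt{11} \left(-99\right)} = \frac{19448}{522720 \sqrt{11}} = 19448 \frac{\sqrt{11}}{5749920} = \frac{221 \sqrt{11}}{65340}$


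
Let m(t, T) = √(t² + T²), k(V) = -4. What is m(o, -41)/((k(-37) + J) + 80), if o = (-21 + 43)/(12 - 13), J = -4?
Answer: √2165/72 ≈ 0.64624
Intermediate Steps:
o = -22 (o = 22/(-1) = 22*(-1) = -22)
m(t, T) = √(T² + t²)
m(o, -41)/((k(-37) + J) + 80) = √((-41)² + (-22)²)/((-4 - 4) + 80) = √(1681 + 484)/(-8 + 80) = √2165/72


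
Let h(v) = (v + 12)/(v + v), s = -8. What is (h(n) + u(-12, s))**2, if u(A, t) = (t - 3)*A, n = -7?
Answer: 3396649/196 ≈ 17330.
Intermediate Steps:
h(v) = (12 + v)/(2*v) (h(v) = (12 + v)/((2*v)) = (12 + v)*(1/(2*v)) = (12 + v)/(2*v))
u(A, t) = A*(-3 + t) (u(A, t) = (-3 + t)*A = A*(-3 + t))
(h(n) + u(-12, s))**2 = ((1/2)*(12 - 7)/(-7) - 12*(-3 - 8))**2 = ((1/2)*(-1/7)*5 - 12*(-11))**2 = (-5/14 + 132)**2 = (1843/14)**2 = 3396649/196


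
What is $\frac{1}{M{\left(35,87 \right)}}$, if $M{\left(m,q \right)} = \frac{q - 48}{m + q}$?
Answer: $\frac{122}{39} \approx 3.1282$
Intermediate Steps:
$M{\left(m,q \right)} = \frac{-48 + q}{m + q}$
$\frac{1}{M{\left(35,87 \right)}} = \frac{1}{\frac{1}{35 + 87} \left(-48 + 87\right)} = \frac{1}{\frac{1}{122} \cdot 39} = \frac{1}{\frac{39}{122}} = \frac{122}{39}$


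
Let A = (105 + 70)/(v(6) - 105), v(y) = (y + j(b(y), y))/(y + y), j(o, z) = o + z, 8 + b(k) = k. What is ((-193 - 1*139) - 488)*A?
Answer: 6888/5 ≈ 1377.6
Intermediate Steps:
b(k) = -8 + k
v(y) = (-8 + 3*y)/(2*y) (v(y) = (y + ((-8 + y) + y))/(y + y) = (y + (-8 + 2*y))/((2*y)) = (-8 + 3*y)*(1/(2*y)) = (-8 + 3*y)/(2*y))
A = -42/25 (A = (105 + 70)/((3/2 - 4/6) - 105) = 175/((3/2 - 4*⅙) - 105) = 175/((3/2 - ⅔) - 105) = 175/(⅚ - 105) = 175/(-625/6) = 175*(-6/625) = -42/25 ≈ -1.6800)
((-193 - 1*139) - 488)*A = ((-193 - 1*139) - 488)*(-42/25) = ((-193 - 139) - 488)*(-42/25) = (-332 - 488)*(-42/25) = -820*(-42/25) = 6888/5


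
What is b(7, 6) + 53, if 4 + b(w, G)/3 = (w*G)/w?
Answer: 59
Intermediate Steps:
b(w, G) = -12 + 3*G (b(w, G) = -12 + 3*((w*G)/w) = -12 + 3*((G*w)/w) = -12 + 3*G)
b(7, 6) + 53 = (-12 + 3*6) + 53 = (-12 + 18) + 53 = 6 + 53 = 59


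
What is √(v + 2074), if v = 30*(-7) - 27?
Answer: √1837 ≈ 42.860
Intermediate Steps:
v = -237 (v = -210 - 27 = -237)
√(v + 2074) = √(-237 + 2074) = √1837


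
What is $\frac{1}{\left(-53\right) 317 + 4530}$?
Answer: $- \frac{1}{12271} \approx -8.1493 \cdot 10^{-5}$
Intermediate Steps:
$\frac{1}{\left(-53\right) 317 + 4530} = \frac{1}{-16801 + 4530} = \frac{1}{-12271} = - \frac{1}{12271}$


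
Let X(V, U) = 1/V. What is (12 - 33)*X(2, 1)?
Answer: -21/2 ≈ -10.500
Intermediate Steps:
(12 - 33)*X(2, 1) = (12 - 33)/2 = -21*½ = -21/2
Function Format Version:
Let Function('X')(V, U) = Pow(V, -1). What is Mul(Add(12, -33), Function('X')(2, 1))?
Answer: Rational(-21, 2) ≈ -10.500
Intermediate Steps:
Mul(Add(12, -33), Function('X')(2, 1)) = Mul(Add(12, -33), Pow(2, -1)) = Mul(-21, Rational(1, 2)) = Rational(-21, 2)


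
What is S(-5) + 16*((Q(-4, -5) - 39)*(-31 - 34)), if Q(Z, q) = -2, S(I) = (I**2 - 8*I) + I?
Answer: 42700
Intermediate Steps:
S(I) = I**2 - 7*I
S(-5) + 16*((Q(-4, -5) - 39)*(-31 - 34)) = -5*(-7 - 5) + 16*((-2 - 39)*(-31 - 34)) = -5*(-12) + 16*(-41*(-65)) = 60 + 16*2665 = 60 + 42640 = 42700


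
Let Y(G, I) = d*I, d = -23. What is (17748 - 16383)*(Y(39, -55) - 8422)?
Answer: -9769305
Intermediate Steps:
Y(G, I) = -23*I
(17748 - 16383)*(Y(39, -55) - 8422) = (17748 - 16383)*(-23*(-55) - 8422) = 1365*(1265 - 8422) = 1365*(-7157) = -9769305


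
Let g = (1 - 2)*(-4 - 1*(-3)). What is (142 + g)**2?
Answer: 20449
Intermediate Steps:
g = 1 (g = -(-4 + 3) = -1*(-1) = 1)
(142 + g)**2 = (142 + 1)**2 = 143**2 = 20449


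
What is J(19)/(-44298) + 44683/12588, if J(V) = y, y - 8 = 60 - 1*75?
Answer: 329909275/92937204 ≈ 3.5498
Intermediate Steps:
y = -7 (y = 8 + (60 - 1*75) = 8 + (60 - 75) = 8 - 15 = -7)
J(V) = -7
J(19)/(-44298) + 44683/12588 = -7/(-44298) + 44683/12588 = -7*(-1/44298) + 44683*(1/12588) = 7/44298 + 44683/12588 = 329909275/92937204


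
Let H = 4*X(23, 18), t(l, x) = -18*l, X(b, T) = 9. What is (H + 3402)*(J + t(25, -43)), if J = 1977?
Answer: 5249826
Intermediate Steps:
H = 36 (H = 4*9 = 36)
(H + 3402)*(J + t(25, -43)) = (36 + 3402)*(1977 - 18*25) = 3438*(1977 - 450) = 3438*1527 = 5249826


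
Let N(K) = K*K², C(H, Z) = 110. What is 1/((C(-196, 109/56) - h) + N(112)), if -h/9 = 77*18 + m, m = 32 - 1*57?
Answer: 1/1417287 ≈ 7.0557e-7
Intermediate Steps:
m = -25 (m = 32 - 57 = -25)
N(K) = K³
h = -12249 (h = -9*(77*18 - 25) = -9*(1386 - 25) = -9*1361 = -12249)
1/((C(-196, 109/56) - h) + N(112)) = 1/((110 - 1*(-12249)) + 112³) = 1/((110 + 12249) + 1404928) = 1/(12359 + 1404928) = 1/1417287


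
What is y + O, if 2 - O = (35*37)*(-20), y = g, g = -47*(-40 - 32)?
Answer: 29286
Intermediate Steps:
g = 3384 (g = -47*(-72) = 3384)
y = 3384
O = 25902 (O = 2 - 35*37*(-20) = 2 - 1295*(-20) = 2 - 1*(-25900) = 2 + 25900 = 25902)
y + O = 3384 + 25902 = 29286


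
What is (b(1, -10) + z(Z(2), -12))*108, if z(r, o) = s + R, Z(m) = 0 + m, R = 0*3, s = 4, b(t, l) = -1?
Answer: 324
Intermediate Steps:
R = 0
Z(m) = m
z(r, o) = 4 (z(r, o) = 4 + 0 = 4)
(b(1, -10) + z(Z(2), -12))*108 = (-1 + 4)*108 = 3*108 = 324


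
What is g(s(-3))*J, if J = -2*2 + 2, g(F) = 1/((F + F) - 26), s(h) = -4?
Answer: 1/17 ≈ 0.058824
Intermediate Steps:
g(F) = 1/(-26 + 2*F) (g(F) = 1/(2*F - 26) = 1/(-26 + 2*F))
J = -2 (J = -4 + 2 = -2)
g(s(-3))*J = (1/(2*(-13 - 4)))*(-2) = ((½)/(-17))*(-2) = ((½)*(-1/17))*(-2) = -1/34*(-2) = 1/17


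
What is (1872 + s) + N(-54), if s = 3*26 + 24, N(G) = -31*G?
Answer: 3648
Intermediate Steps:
N(G) = -31*G
s = 102 (s = 78 + 24 = 102)
(1872 + s) + N(-54) = (1872 + 102) - 31*(-54) = 1974 + 1674 = 3648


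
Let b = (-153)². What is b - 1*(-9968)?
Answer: 33377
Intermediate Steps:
b = 23409
b - 1*(-9968) = 23409 - 1*(-9968) = 23409 + 9968 = 33377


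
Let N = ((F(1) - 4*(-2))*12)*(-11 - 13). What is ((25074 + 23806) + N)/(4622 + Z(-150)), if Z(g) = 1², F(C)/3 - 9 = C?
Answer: 37936/4623 ≈ 8.2059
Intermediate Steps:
F(C) = 27 + 3*C
N = -10944 (N = (((27 + 3*1) - 4*(-2))*12)*(-11 - 13) = (((27 + 3) + 8)*12)*(-24) = ((30 + 8)*12)*(-24) = (38*12)*(-24) = 456*(-24) = -10944)
Z(g) = 1
((25074 + 23806) + N)/(4622 + Z(-150)) = ((25074 + 23806) - 10944)/(4622 + 1) = (48880 - 10944)/4623 = 37936*(1/4623) = 37936/4623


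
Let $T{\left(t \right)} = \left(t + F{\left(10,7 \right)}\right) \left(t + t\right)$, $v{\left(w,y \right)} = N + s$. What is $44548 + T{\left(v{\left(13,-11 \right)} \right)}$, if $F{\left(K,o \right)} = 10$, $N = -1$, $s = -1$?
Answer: $44516$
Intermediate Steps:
$v{\left(w,y \right)} = -2$ ($v{\left(w,y \right)} = -1 - 1 = -2$)
$T{\left(t \right)} = 2 t \left(10 + t\right)$ ($T{\left(t \right)} = \left(t + 10\right) \left(t + t\right) = \left(10 + t\right) 2 t = 2 t \left(10 + t\right)$)
$44548 + T{\left(v{\left(13,-11 \right)} \right)} = 44548 + 2 \left(-2\right) \left(10 - 2\right) = 44548 + 2 \left(-2\right) 8 = 44548 - 32 = 44516$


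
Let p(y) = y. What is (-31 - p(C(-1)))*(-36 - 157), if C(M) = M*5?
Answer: 5018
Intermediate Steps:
C(M) = 5*M
(-31 - p(C(-1)))*(-36 - 157) = (-31 - 5*(-1))*(-36 - 157) = (-31 - 1*(-5))*(-193) = (-31 + 5)*(-193) = -26*(-193) = 5018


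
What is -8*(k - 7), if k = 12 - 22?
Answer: 136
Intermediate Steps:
k = -10
-8*(k - 7) = -8*(-10 - 7) = -8*(-17) = 136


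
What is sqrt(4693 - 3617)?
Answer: 2*sqrt(269) ≈ 32.802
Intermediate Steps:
sqrt(4693 - 3617) = sqrt(1076) = 2*sqrt(269)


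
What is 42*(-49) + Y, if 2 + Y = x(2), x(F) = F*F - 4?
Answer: -2060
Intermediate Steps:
x(F) = -4 + F² (x(F) = F² - 4 = -4 + F²)
Y = -2 (Y = -2 + (-4 + 2²) = -2 + (-4 + 4) = -2 + 0 = -2)
42*(-49) + Y = 42*(-49) - 2 = -2058 - 2 = -2060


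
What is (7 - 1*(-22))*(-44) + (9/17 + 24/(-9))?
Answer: -65185/51 ≈ -1278.1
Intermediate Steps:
(7 - 1*(-22))*(-44) + (9/17 + 24/(-9)) = (7 + 22)*(-44) + (9*(1/17) + 24*(-1/9)) = 29*(-44) + (9/17 - 8/3) = -1276 - 109/51 = -65185/51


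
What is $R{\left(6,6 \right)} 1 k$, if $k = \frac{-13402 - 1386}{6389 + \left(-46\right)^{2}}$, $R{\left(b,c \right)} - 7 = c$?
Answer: $- \frac{192244}{8505} \approx -22.604$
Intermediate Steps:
$R{\left(b,c \right)} = 7 + c$
$k = - \frac{14788}{8505}$ ($k = - \frac{14788}{6389 + 2116} = - \frac{14788}{8505} \approx -1.7387$)
$R{\left(6,6 \right)} 1 k = \left(7 + 6\right) 1 \left(- \frac{14788}{8505}\right) = 13 \cdot 1 \left(- \frac{14788}{8505}\right) = 13 \left(- \frac{14788}{8505}\right) = - \frac{192244}{8505}$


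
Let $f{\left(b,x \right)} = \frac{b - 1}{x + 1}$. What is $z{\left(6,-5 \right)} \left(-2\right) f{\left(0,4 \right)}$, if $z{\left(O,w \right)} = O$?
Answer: $\frac{12}{5} \approx 2.4$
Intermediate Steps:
$f{\left(b,x \right)} = \frac{-1 + b}{1 + x}$
$z{\left(6,-5 \right)} \left(-2\right) f{\left(0,4 \right)} = 6 \left(-2\right) \frac{-1 + 0}{1 + 4} = - 12 \cdot \frac{1}{5} \left(-1\right) = \left(-12\right) \left(- \frac{1}{5}\right) = \frac{12}{5}$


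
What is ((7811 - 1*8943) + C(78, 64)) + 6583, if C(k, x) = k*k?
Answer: 11535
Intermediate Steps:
C(k, x) = k**2
((7811 - 1*8943) + C(78, 64)) + 6583 = ((7811 - 1*8943) + 78**2) + 6583 = ((7811 - 8943) + 6084) + 6583 = (-1132 + 6084) + 6583 = 4952 + 6583 = 11535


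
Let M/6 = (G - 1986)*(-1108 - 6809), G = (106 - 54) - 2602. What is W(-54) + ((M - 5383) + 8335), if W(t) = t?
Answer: 215471970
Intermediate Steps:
G = -2550 (G = 52 - 2602 = -2550)
M = 215469072 (M = 6*((-2550 - 1986)*(-1108 - 6809)) = 6*(-4536*(-7917)) = 6*35911512 = 215469072)
W(-54) + ((M - 5383) + 8335) = -54 + ((215469072 - 5383) + 8335) = -54 + (215463689 + 8335) = -54 + 215472024 = 215471970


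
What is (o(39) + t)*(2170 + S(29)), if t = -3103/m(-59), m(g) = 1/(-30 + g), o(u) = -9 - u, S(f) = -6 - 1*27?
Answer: 590066303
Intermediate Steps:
S(f) = -33 (S(f) = -6 - 27 = -33)
t = 276167 (t = -3103/(1/(-30 - 59)) = -3103/(1/(-89)) = -3103/(-1/89) = -3103*(-89) = 276167)
(o(39) + t)*(2170 + S(29)) = ((-9 - 1*39) + 276167)*(2170 - 33) = ((-9 - 39) + 276167)*2137 = (-48 + 276167)*2137 = 276119*2137 = 590066303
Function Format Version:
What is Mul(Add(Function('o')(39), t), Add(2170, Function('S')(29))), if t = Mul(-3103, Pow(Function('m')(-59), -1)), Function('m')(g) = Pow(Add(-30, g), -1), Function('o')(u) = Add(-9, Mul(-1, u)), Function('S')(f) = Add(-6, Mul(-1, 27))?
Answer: 590066303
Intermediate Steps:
Function('S')(f) = -33 (Function('S')(f) = Add(-6, -27) = -33)
t = 276167 (t = Mul(-3103, Pow(Pow(Add(-30, -59), -1), -1)) = Mul(-3103, Pow(Pow(-89, -1), -1)) = Mul(-3103, Pow(Rational(-1, 89), -1)) = Mul(-3103, -89) = 276167)
Mul(Add(Function('o')(39), t), Add(2170, Function('S')(29))) = Mul(Add(Add(-9, Mul(-1, 39)), 276167), Add(2170, -33)) = Mul(Add(Add(-9, -39), 276167), 2137) = Mul(Add(-48, 276167), 2137) = Mul(276119, 2137) = 590066303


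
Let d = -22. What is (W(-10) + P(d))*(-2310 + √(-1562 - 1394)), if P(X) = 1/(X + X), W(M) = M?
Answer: 46305/2 - 441*I*√739/22 ≈ 23153.0 - 544.93*I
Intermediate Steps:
P(X) = 1/(2*X)
(W(-10) + P(d))*(-2310 + √(-1562 - 1394)) = (-10 + (½)/(-22))*(-2310 + √(-1562 - 1394)) = (-10 + (½)*(-1/22))*(-2310 + √(-2956)) = (-10 - 1/44)*(-2310 + 2*I*√739) = -441*(-2310 + 2*I*√739)/44 = 46305/2 - 441*I*√739/22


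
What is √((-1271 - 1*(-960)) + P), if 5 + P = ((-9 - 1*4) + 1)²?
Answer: 2*I*√43 ≈ 13.115*I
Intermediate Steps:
P = 139 (P = -5 + ((-9 - 1*4) + 1)² = -5 + ((-9 - 4) + 1)² = -5 + (-13 + 1)² = -5 + (-12)² = -5 + 144 = 139)
√((-1271 - 1*(-960)) + P) = √((-1271 - 1*(-960)) + 139) = √((-1271 + 960) + 139) = √(-311 + 139) = √(-172) = 2*I*√43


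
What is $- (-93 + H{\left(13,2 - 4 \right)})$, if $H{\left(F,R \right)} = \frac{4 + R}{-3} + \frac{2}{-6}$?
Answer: $94$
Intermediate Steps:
$H{\left(F,R \right)} = - \frac{5}{3} - \frac{R}{3}$ ($H{\left(F,R \right)} = \left(4 + R\right) \left(- \frac{1}{3}\right) + 2 \left(- \frac{1}{6}\right) = \left(- \frac{4}{3} - \frac{R}{3}\right) - \frac{1}{3} = - \frac{5}{3} - \frac{R}{3}$)
$- (-93 + H{\left(13,2 - 4 \right)}) = - (-93 - \left(\frac{5}{3} + \frac{2 - 4}{3}\right)) = - (-93 - 1) = \left(-1\right) \left(-94\right) = 94$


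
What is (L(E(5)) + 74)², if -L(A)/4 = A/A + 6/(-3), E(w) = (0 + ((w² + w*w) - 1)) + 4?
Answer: 6084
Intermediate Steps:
E(w) = 3 + 2*w² (E(w) = (0 + ((w² + w²) - 1)) + 4 = (0 + (2*w² - 1)) + 4 = (0 + (-1 + 2*w²)) + 4 = (-1 + 2*w²) + 4 = 3 + 2*w²)
L(A) = 4 (L(A) = -4*(A/A + 6/(-3)) = -4*(1 + 6*(-⅓)) = -4*(1 - 2) = -4*(-1) = 4)
(L(E(5)) + 74)² = (4 + 74)² = 78² = 6084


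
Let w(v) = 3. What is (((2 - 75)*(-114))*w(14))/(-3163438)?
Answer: -12483/1581719 ≈ -0.0078920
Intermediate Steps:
(((2 - 75)*(-114))*w(14))/(-3163438) = (((2 - 75)*(-114))*3)/(-3163438) = (-73*(-114)*3)*(-1/3163438) = (8322*3)*(-1/3163438) = 24966*(-1/3163438) = -12483/1581719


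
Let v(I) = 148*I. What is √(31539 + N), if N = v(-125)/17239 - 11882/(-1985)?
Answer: √36936923869107284945/34219415 ≈ 177.61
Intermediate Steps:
N = 168111298/34219415 (N = (148*(-125))/17239 - 11882/(-1985) = -18500*1/17239 - 11882*(-1/1985) = -18500/17239 + 11882/1985 = 168111298/34219415 ≈ 4.9127)
√(31539 + N) = √(31539 + 168111298/34219415) = √(1079414240983/34219415) = √36936923869107284945/34219415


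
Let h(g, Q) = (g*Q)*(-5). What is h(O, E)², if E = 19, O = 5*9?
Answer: 18275625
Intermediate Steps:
O = 45
h(g, Q) = -5*Q*g (h(g, Q) = (Q*g)*(-5) = -5*Q*g)
h(O, E)² = (-5*19*45)² = (-4275)² = 18275625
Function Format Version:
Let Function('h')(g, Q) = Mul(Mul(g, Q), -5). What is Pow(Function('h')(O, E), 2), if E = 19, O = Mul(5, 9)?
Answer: 18275625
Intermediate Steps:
O = 45
Function('h')(g, Q) = Mul(-5, Q, g) (Function('h')(g, Q) = Mul(Mul(Q, g), -5) = Mul(-5, Q, g))
Pow(Function('h')(O, E), 2) = Pow(Mul(-5, 19, 45), 2) = Pow(-4275, 2) = 18275625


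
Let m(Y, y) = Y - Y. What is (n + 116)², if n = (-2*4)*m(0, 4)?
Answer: 13456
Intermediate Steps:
m(Y, y) = 0
n = 0 (n = -2*4*0 = -8*0 = 0)
(n + 116)² = (0 + 116)² = 116² = 13456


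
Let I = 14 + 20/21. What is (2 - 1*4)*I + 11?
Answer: -397/21 ≈ -18.905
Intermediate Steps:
I = 314/21 (I = 14 + 20*(1/21) = 14 + 20/21 = 314/21 ≈ 14.952)
(2 - 1*4)*I + 11 = (2 - 1*4)*(314/21) + 11 = (2 - 4)*(314/21) + 11 = -2*314/21 + 11 = -628/21 + 11 = -397/21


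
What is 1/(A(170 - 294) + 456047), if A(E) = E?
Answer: 1/455923 ≈ 2.1934e-6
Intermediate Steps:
1/(A(170 - 294) + 456047) = 1/((170 - 294) + 456047) = 1/(-124 + 456047) = 1/455923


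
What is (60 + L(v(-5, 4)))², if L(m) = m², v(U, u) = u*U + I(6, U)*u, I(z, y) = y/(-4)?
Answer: 81225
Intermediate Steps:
I(z, y) = -y/4 (I(z, y) = y*(-¼) = -y/4)
v(U, u) = 3*U*u/4 (v(U, u) = u*U + (-U/4)*u = U*u - U*u/4 = 3*U*u/4)
(60 + L(v(-5, 4)))² = (60 + ((¾)*(-5)*4)²)² = (60 + (-15)²)² = (60 + 225)² = 285² = 81225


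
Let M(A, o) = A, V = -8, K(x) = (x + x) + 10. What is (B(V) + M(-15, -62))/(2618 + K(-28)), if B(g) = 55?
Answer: 10/643 ≈ 0.015552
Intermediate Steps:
K(x) = 10 + 2*x (K(x) = 2*x + 10 = 10 + 2*x)
(B(V) + M(-15, -62))/(2618 + K(-28)) = (55 - 15)/(2618 + (10 + 2*(-28))) = 40/(2618 + (10 - 56)) = 40/(2618 - 46) = 40/2572 = 40*(1/2572) = 10/643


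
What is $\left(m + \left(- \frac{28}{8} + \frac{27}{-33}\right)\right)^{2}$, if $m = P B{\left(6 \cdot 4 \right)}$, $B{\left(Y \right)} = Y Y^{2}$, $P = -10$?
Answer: $\frac{9249961890625}{484} \approx 1.9111 \cdot 10^{10}$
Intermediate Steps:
$B{\left(Y \right)} = Y^{3}$
$m = -138240$ ($m = - 10 \left(6 \cdot 4\right)^{3} = - 10 \cdot 24^{3} = \left(-10\right) 13824 = -138240$)
$\left(m + \left(- \frac{28}{8} + \frac{27}{-33}\right)\right)^{2} = \left(-138240 + \left(- \frac{28}{8} + \frac{27}{-33}\right)\right)^{2} = \left(-138240 + \left(\left(-28\right) \frac{1}{8} + 27 \left(- \frac{1}{33}\right)\right)\right)^{2} = \left(-138240 - \frac{95}{22}\right)^{2} = \left(- \frac{3041375}{22}\right)^{2} = \frac{9249961890625}{484}$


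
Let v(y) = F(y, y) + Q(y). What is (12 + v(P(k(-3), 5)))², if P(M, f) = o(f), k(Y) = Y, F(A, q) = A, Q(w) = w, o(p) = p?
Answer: 484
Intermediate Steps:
P(M, f) = f
v(y) = 2*y (v(y) = y + y = 2*y)
(12 + v(P(k(-3), 5)))² = (12 + 2*5)² = (12 + 10)² = 22² = 484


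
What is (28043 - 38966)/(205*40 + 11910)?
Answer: -10923/20110 ≈ -0.54316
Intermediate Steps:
(28043 - 38966)/(205*40 + 11910) = -10923/(8200 + 11910) = -10923/20110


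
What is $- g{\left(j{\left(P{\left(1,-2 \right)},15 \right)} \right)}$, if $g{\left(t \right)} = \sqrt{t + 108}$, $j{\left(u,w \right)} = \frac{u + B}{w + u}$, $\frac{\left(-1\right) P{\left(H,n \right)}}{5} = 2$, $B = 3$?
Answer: $- \frac{\sqrt{2665}}{5} \approx -10.325$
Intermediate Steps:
$P{\left(H,n \right)} = -10$ ($P{\left(H,n \right)} = \left(-5\right) 2 = -10$)
$j{\left(u,w \right)} = \frac{3 + u}{u + w}$ ($j{\left(u,w \right)} = \frac{u + 3}{w + u} = \frac{3 + u}{u + w}$)
$g{\left(t \right)} = \sqrt{108 + t}$
$- g{\left(j{\left(P{\left(1,-2 \right)},15 \right)} \right)} = - \sqrt{108 + \frac{3 - 10}{-10 + 15}} = - \sqrt{108 + \frac{1}{5} \left(-7\right)} = - \sqrt{108 - \frac{7}{5}} = - \sqrt{\frac{533}{5}} = - \frac{\sqrt{2665}}{5}$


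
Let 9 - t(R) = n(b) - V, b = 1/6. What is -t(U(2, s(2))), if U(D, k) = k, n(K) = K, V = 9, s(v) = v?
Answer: -107/6 ≈ -17.833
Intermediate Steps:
b = ⅙ ≈ 0.16667
t(R) = 107/6 (t(R) = 9 - (⅙ - 1*9) = 9 - (⅙ - 9) = 9 - 1*(-53/6) = 9 + 53/6 = 107/6)
-t(U(2, s(2))) = -1*107/6 = -107/6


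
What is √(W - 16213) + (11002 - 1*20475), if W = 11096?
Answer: -9473 + I*√5117 ≈ -9473.0 + 71.533*I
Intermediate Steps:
√(W - 16213) + (11002 - 1*20475) = √(11096 - 16213) + (11002 - 1*20475) = √(-5117) + (11002 - 20475) = I*√5117 - 9473 = -9473 + I*√5117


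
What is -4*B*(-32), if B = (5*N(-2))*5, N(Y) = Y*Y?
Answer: 12800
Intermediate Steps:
N(Y) = Y**2
B = 100 (B = (5*(-2)**2)*5 = (5*4)*5 = 20*5 = 100)
-4*B*(-32) = -4*100*(-32) = -400*(-32) = 12800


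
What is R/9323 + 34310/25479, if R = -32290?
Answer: -502844780/237540717 ≈ -2.1169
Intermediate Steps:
R/9323 + 34310/25479 = -32290/9323 + 34310/25479 = -502844780/237540717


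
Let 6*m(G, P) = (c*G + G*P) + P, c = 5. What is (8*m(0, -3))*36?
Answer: -144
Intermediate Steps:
m(G, P) = P/6 + 5*G/6 + G*P/6 (m(G, P) = ((5*G + G*P) + P)/6 = (P + 5*G + G*P)/6 = P/6 + 5*G/6 + G*P/6)
(8*m(0, -3))*36 = (8*((⅙)*(-3) + (⅚)*0 + (⅙)*0*(-3)))*36 = (8*(-½ + 0 + 0))*36 = (8*(-½))*36 = -4*36 = -144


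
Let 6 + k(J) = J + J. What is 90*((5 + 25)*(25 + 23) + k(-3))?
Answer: 128520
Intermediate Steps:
k(J) = -6 + 2*J (k(J) = -6 + (J + J) = -6 + 2*J)
90*((5 + 25)*(25 + 23) + k(-3)) = 90*((5 + 25)*(25 + 23) + (-6 + 2*(-3))) = 90*(30*48 + (-6 - 6)) = 90*(1440 - 12) = 90*1428 = 128520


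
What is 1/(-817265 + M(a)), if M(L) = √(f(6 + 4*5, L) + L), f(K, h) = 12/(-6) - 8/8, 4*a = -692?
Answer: -817265/667922080401 - 4*I*√11/667922080401 ≈ -1.2236e-6 - 1.9862e-11*I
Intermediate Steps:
a = -173 (a = (¼)*(-692) = -173)
f(K, h) = -3 (f(K, h) = 12*(-⅙) - 8*⅛ = -2 - 1 = -3)
M(L) = √(-3 + L)
1/(-817265 + M(a)) = 1/(-817265 + √(-3 - 173)) = 1/(-817265 + √(-176)) = 1/(-817265 + 4*I*√11)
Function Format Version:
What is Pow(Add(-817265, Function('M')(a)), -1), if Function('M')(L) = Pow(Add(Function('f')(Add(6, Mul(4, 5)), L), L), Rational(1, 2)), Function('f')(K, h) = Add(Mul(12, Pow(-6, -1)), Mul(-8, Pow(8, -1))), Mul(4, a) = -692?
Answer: Add(Rational(-817265, 667922080401), Mul(Rational(-4, 667922080401), I, Pow(11, Rational(1, 2)))) ≈ Add(-1.2236e-6, Mul(-1.9862e-11, I))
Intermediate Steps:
a = -173 (a = Mul(Rational(1, 4), -692) = -173)
Function('f')(K, h) = -3 (Function('f')(K, h) = Add(Mul(12, Rational(-1, 6)), Mul(-8, Rational(1, 8))) = Add(-2, -1) = -3)
Function('M')(L) = Pow(Add(-3, L), Rational(1, 2))
Pow(Add(-817265, Function('M')(a)), -1) = Pow(Add(-817265, Pow(Add(-3, -173), Rational(1, 2))), -1) = Pow(Add(-817265, Pow(-176, Rational(1, 2))), -1) = Pow(Add(-817265, Mul(4, I, Pow(11, Rational(1, 2)))), -1)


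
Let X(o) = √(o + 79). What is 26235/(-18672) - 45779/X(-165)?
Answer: -8745/6224 + 45779*I*√86/86 ≈ -1.405 + 4936.5*I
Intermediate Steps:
X(o) = √(79 + o)
26235/(-18672) - 45779/X(-165) = 26235/(-18672) - 45779/√(79 - 165) = 26235*(-1/18672) - 45779*(-I*√86/86) = -8745/6224 - 45779*(-I*√86/86) = -8745/6224 - (-45779)*I*√86/86 = -8745/6224 + 45779*I*√86/86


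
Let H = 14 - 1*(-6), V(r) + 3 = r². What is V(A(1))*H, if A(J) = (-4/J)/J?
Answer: 260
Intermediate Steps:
A(J) = -4/J²
V(r) = -3 + r²
H = 20 (H = 14 + 6 = 20)
V(A(1))*H = (-3 + (-4/1²)²)*20 = (-3 + (-4*1)²)*20 = (-3 + (-4)²)*20 = (-3 + 16)*20 = 13*20 = 260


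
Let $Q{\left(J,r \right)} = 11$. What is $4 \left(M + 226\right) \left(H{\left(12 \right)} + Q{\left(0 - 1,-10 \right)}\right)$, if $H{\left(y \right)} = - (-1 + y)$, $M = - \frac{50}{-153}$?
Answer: $0$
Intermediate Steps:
$M = \frac{50}{153}$ ($M = \left(-50\right) \left(- \frac{1}{153}\right) = \frac{50}{153} \approx 0.3268$)
$H{\left(y \right)} = 1 - y$
$4 \left(M + 226\right) \left(H{\left(12 \right)} + Q{\left(0 - 1,-10 \right)}\right) = 4 \left(\frac{50}{153} + 226\right) \left(\left(1 - 12\right) + 11\right) = 4 \frac{34628 \left(\left(1 - 12\right) + 11\right)}{153} = 4 \frac{34628 \left(-11 + 11\right)}{153} = 4 \cdot \frac{34628}{153} \cdot 0 = 4 \cdot 0 = 0$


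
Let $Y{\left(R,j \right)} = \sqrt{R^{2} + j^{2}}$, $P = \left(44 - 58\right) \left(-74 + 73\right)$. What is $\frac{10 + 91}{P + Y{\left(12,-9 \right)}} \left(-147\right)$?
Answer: $- \frac{14847}{29} \approx -511.97$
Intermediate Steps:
$P = 14$ ($P = \left(-14\right) \left(-1\right) = 14$)
$\frac{10 + 91}{P + Y{\left(12,-9 \right)}} \left(-147\right) = \frac{10 + 91}{14 + \sqrt{12^{2} + \left(-9\right)^{2}}} \left(-147\right) = \frac{101}{14 + \sqrt{144 + 81}} \left(-147\right) = \frac{101}{14 + \sqrt{225}} \left(-147\right) = \frac{101}{14 + 15} \left(-147\right) = \frac{101}{29} \left(-147\right) = - \frac{14847}{29}$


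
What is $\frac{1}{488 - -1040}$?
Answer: $\frac{1}{1528} \approx 0.00065445$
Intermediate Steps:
$\frac{1}{488 - -1040} = \frac{1}{488 + 1040} = \frac{1}{1528}$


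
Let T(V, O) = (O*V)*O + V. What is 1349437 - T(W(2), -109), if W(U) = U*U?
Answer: 1301909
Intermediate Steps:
W(U) = U²
T(V, O) = V + V*O² (T(V, O) = V*O² + V = V + V*O²)
1349437 - T(W(2), -109) = 1349437 - 2²*(1 + (-109)²) = 1349437 - 4*(1 + 11881) = 1349437 - 4*11882 = 1349437 - 1*47528 = 1349437 - 47528 = 1301909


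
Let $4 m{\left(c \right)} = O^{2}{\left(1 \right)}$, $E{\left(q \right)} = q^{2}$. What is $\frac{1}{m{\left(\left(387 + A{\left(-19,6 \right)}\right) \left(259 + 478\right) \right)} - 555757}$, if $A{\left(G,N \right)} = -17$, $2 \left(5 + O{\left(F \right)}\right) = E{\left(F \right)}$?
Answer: $- \frac{16}{8892031} \approx -1.7994 \cdot 10^{-6}$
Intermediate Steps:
$O{\left(F \right)} = -5 + \frac{F^{2}}{2}$
$m{\left(c \right)} = \frac{81}{16}$ ($m{\left(c \right)} = \frac{\left(-5 + \frac{1^{2}}{2}\right)^{2}}{4} = \frac{\left(-5 + \frac{1}{2} \cdot 1\right)^{2}}{4} = \frac{\left(-5 + \frac{1}{2}\right)^{2}}{4} = \frac{\left(- \frac{9}{2}\right)^{2}}{4} = \frac{1}{4} \cdot \frac{81}{4} = \frac{81}{16}$)
$\frac{1}{m{\left(\left(387 + A{\left(-19,6 \right)}\right) \left(259 + 478\right) \right)} - 555757} = \frac{1}{\frac{81}{16} - 555757} = \frac{1}{- \frac{8892031}{16}} = - \frac{16}{8892031}$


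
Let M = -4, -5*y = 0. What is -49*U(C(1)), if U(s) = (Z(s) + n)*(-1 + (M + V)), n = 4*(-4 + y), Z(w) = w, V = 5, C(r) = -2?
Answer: 0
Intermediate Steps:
y = 0 (y = -1/5*0 = 0)
n = -16 (n = 4*(-4 + 0) = 4*(-4) = -16)
U(s) = 0 (U(s) = (s - 16)*(-1 + (-4 + 5)) = (-16 + s)*(-1 + 1) = (-16 + s)*0 = 0)
-49*U(C(1)) = -49*0 = 0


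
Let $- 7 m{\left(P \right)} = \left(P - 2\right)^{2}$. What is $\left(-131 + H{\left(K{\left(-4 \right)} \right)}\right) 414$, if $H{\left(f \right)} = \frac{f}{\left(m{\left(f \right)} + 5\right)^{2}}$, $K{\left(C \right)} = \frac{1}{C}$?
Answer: $- \frac{12444801498}{229441} \approx -54240.0$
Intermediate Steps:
$m{\left(P \right)} = - \frac{\left(-2 + P\right)^{2}}{7}$ ($m{\left(P \right)} = - \frac{\left(P - 2\right)^{2}}{7} = - \frac{\left(-2 + P\right)^{2}}{7}$)
$H{\left(f \right)} = \frac{f}{\left(5 - \frac{\left(-2 + f\right)^{2}}{7}\right)^{2}}$ ($H{\left(f \right)} = \frac{f}{\left(- \frac{\left(-2 + f\right)^{2}}{7} + 5\right)^{2}} = \frac{f}{\left(5 - \frac{\left(-2 + f\right)^{2}}{7}\right)^{2}}$)
$\left(-131 + H{\left(K{\left(-4 \right)} \right)}\right) 414 = \left(-131 + \frac{49}{\left(-4\right) \left(-35 + \left(-2 + \frac{1}{-4}\right)^{2}\right)^{2}}\right) 414 = \left(-131 + 49 \left(- \frac{1}{4}\right) \frac{1}{\left(-35 + \left(-2 - \frac{1}{4}\right)^{2}\right)^{2}}\right) 414 = \left(-131 + 49 \left(- \frac{1}{4}\right) \frac{1}{\left(-35 + \left(- \frac{9}{4}\right)^{2}\right)^{2}}\right) 414 = \left(-131 + 49 \left(- \frac{1}{4}\right) \frac{1}{\left(-35 + \frac{81}{16}\right)^{2}}\right) 414 = \left(-131 + 49 \left(- \frac{1}{4}\right) \frac{1}{\frac{229441}{256}}\right) 414 = \left(-131 + 49 \left(- \frac{1}{4}\right) \frac{256}{229441}\right) 414 = \left(-131 - \frac{3136}{229441}\right) 414 = \left(- \frac{30059907}{229441}\right) 414 = - \frac{12444801498}{229441}$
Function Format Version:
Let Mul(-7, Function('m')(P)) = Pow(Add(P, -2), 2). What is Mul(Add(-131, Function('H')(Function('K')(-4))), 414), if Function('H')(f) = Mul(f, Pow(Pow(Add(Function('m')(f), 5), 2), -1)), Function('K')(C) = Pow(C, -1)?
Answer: Rational(-12444801498, 229441) ≈ -54240.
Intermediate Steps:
Function('m')(P) = Mul(Rational(-1, 7), Pow(Add(-2, P), 2)) (Function('m')(P) = Mul(Rational(-1, 7), Pow(Add(P, -2), 2)) = Mul(Rational(-1, 7), Pow(Add(-2, P), 2)))
Function('H')(f) = Mul(f, Pow(Add(5, Mul(Rational(-1, 7), Pow(Add(-2, f), 2))), -2)) (Function('H')(f) = Mul(f, Pow(Pow(Add(Mul(Rational(-1, 7), Pow(Add(-2, f), 2)), 5), 2), -1)) = Mul(f, Pow(Pow(Add(5, Mul(Rational(-1, 7), Pow(Add(-2, f), 2))), 2), -1)) = Mul(f, Pow(Add(5, Mul(Rational(-1, 7), Pow(Add(-2, f), 2))), -2)))
Mul(Add(-131, Function('H')(Function('K')(-4))), 414) = Mul(Add(-131, Mul(49, Pow(-4, -1), Pow(Add(-35, Pow(Add(-2, Pow(-4, -1)), 2)), -2))), 414) = Mul(Add(-131, Mul(49, Rational(-1, 4), Pow(Add(-35, Pow(Add(-2, Rational(-1, 4)), 2)), -2))), 414) = Mul(Add(-131, Mul(49, Rational(-1, 4), Pow(Add(-35, Pow(Rational(-9, 4), 2)), -2))), 414) = Mul(Add(-131, Mul(49, Rational(-1, 4), Pow(Add(-35, Rational(81, 16)), -2))), 414) = Mul(Add(-131, Mul(49, Rational(-1, 4), Pow(Rational(-479, 16), -2))), 414) = Mul(Add(-131, Mul(49, Rational(-1, 4), Rational(256, 229441))), 414) = Mul(Add(-131, Rational(-3136, 229441)), 414) = Mul(Rational(-30059907, 229441), 414) = Rational(-12444801498, 229441)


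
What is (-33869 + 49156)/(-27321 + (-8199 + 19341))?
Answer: -15287/16179 ≈ -0.94487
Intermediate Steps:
(-33869 + 49156)/(-27321 + (-8199 + 19341)) = 15287/(-27321 + 11142) = 15287/(-16179) = 15287*(-1/16179) = -15287/16179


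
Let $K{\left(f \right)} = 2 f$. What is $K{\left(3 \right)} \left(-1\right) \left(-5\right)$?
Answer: $30$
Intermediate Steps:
$K{\left(3 \right)} \left(-1\right) \left(-5\right) = 2 \cdot 3 \left(-1\right) \left(-5\right) = 6 \left(-1\right) \left(-5\right) = \left(-6\right) \left(-5\right) = 30$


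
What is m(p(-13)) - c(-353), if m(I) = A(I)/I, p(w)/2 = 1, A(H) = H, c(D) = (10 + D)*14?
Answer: 4803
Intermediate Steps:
c(D) = 140 + 14*D
p(w) = 2 (p(w) = 2*1 = 2)
m(I) = 1 (m(I) = I/I = 1)
m(p(-13)) - c(-353) = 1 - (140 + 14*(-353)) = 1 - (140 - 4942) = 1 - 1*(-4802) = 1 + 4802 = 4803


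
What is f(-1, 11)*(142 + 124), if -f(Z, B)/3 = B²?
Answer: -96558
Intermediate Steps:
f(Z, B) = -3*B²
f(-1, 11)*(142 + 124) = (-3*11²)*(142 + 124) = -3*121*266 = -363*266 = -96558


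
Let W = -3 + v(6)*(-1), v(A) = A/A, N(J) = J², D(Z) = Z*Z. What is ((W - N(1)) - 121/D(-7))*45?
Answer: -16470/49 ≈ -336.12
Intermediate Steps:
D(Z) = Z²
v(A) = 1
W = -4 (W = -3 + 1*(-1) = -3 - 1 = -4)
((W - N(1)) - 121/D(-7))*45 = ((-4 - 1*1²) - 121/((-7)²))*45 = ((-4 - 1*1) - 121/49)*45 = ((-4 - 1) - 121*1/49)*45 = (-5 - 121/49)*45 = -366/49*45 = -16470/49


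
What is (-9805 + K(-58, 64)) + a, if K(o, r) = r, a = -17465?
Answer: -27206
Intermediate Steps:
(-9805 + K(-58, 64)) + a = (-9805 + 64) - 17465 = -9741 - 17465 = -27206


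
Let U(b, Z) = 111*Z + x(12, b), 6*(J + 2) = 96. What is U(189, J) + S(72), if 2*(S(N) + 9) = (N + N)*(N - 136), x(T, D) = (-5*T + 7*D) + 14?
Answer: -1786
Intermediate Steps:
J = 14 (J = -2 + (⅙)*96 = -2 + 16 = 14)
x(T, D) = 14 - 5*T + 7*D
S(N) = -9 + N*(-136 + N) (S(N) = -9 + ((N + N)*(N - 136))/2 = -9 + ((2*N)*(-136 + N))/2 = -9 + (2*N*(-136 + N))/2 = -9 + N*(-136 + N))
U(b, Z) = -46 + 7*b + 111*Z (U(b, Z) = 111*Z + (14 - 5*12 + 7*b) = 111*Z + (14 - 60 + 7*b) = 111*Z + (-46 + 7*b) = -46 + 7*b + 111*Z)
U(189, J) + S(72) = (-46 + 7*189 + 111*14) + (-9 + 72² - 136*72) = (-46 + 1323 + 1554) + (-9 + 5184 - 9792) = 2831 - 4617 = -1786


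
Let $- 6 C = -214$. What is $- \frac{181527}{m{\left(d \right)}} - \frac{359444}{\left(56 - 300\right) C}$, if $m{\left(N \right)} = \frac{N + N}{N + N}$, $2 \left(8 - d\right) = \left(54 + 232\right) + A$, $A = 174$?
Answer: $- \frac{1184557146}{6527} \approx -1.8149 \cdot 10^{5}$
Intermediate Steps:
$C = \frac{107}{3}$ ($C = \left(- \frac{1}{6}\right) \left(-214\right) = \frac{107}{3} \approx 35.667$)
$d = -222$ ($d = 8 - \frac{\left(54 + 232\right) + 174}{2} = 8 - \frac{286 + 174}{2} = 8 - 230 = -222$)
$m{\left(N \right)} = 1$ ($m{\left(N \right)} = \frac{2 N}{2 N} = 2 N \frac{1}{2 N} = 1$)
$- \frac{181527}{m{\left(d \right)}} - \frac{359444}{\left(56 - 300\right) C} = - \frac{181527}{1} - \frac{359444}{\left(56 - 300\right) \frac{107}{3}} = \left(-181527\right) 1 - \frac{359444}{\left(-244\right) \frac{107}{3}} = -181527 - \frac{359444}{- \frac{26108}{3}} = -181527 - - \frac{269583}{6527} = -181527 + \frac{269583}{6527} = - \frac{1184557146}{6527}$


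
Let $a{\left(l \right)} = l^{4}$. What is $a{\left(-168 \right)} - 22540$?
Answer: $796571636$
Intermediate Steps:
$a{\left(-168 \right)} - 22540 = \left(-168\right)^{4} - 22540 = 796594176 - 22540 = 796571636$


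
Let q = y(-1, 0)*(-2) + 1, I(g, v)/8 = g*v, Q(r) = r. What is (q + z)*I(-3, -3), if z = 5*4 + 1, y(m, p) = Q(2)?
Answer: 1296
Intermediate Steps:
y(m, p) = 2
I(g, v) = 8*g*v (I(g, v) = 8*(g*v) = 8*g*v)
z = 21 (z = 20 + 1 = 21)
q = -3 (q = 2*(-2) + 1 = -4 + 1 = -3)
(q + z)*I(-3, -3) = (-3 + 21)*(8*(-3)*(-3)) = 18*72 = 1296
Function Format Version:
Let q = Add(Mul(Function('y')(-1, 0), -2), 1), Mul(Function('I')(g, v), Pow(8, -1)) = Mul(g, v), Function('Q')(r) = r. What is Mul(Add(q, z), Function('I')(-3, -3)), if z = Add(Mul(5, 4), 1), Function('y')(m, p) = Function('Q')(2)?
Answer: 1296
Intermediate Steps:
Function('y')(m, p) = 2
Function('I')(g, v) = Mul(8, g, v) (Function('I')(g, v) = Mul(8, Mul(g, v)) = Mul(8, g, v))
z = 21 (z = Add(20, 1) = 21)
q = -3 (q = Add(Mul(2, -2), 1) = Add(-4, 1) = -3)
Mul(Add(q, z), Function('I')(-3, -3)) = Mul(Add(-3, 21), Mul(8, -3, -3)) = Mul(18, 72) = 1296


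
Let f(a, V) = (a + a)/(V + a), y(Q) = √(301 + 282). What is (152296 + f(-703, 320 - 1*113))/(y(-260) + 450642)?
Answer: 8510399180631/25181698236044 - 37770111*√583/50363396472088 ≈ 0.33794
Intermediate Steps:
y(Q) = √583
f(a, V) = 2*a/(V + a) (f(a, V) = (2*a)/(V + a) = 2*a/(V + a))
(152296 + f(-703, 320 - 1*113))/(y(-260) + 450642) = (152296 + 2*(-703)/((320 - 1*113) - 703))/(√583 + 450642) = (152296 + 2*(-703)/((320 - 113) - 703))/(450642 + √583) = (152296 + 2*(-703)/(207 - 703))/(450642 + √583) = (152296 + 2*(-703)/(-496))/(450642 + √583) = (152296 + 2*(-703)*(-1/496))/(450642 + √583) = (152296 + 703/248)/(450642 + √583) = 37770111/(248*(450642 + √583))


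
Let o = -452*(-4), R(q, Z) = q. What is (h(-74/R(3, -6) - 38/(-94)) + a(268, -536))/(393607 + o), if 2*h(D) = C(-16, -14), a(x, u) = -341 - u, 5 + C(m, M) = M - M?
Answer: 77/158166 ≈ 0.00048683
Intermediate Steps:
C(m, M) = -5 (C(m, M) = -5 + (M - M) = -5 + 0 = -5)
o = 1808
h(D) = -5/2 (h(D) = (½)*(-5) = -5/2)
(h(-74/R(3, -6) - 38/(-94)) + a(268, -536))/(393607 + o) = (-5/2 + (-341 - 1*(-536)))/(393607 + 1808) = (-5/2 + (-341 + 536))/395415 = (-5/2 + 195)*(1/395415) = (385/2)*(1/395415) = 77/158166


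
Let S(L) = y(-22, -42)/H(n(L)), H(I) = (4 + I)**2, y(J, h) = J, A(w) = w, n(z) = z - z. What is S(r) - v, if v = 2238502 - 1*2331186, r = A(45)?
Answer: 741461/8 ≈ 92683.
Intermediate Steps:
n(z) = 0
r = 45
S(L) = -11/8 (S(L) = -22/(4 + 0)**2 = -22/(4**2) = -22/16 = -22*1/16 = -11/8)
v = -92684 (v = 2238502 - 2331186 = -92684)
S(r) - v = -11/8 - 1*(-92684) = -11/8 + 92684 = 741461/8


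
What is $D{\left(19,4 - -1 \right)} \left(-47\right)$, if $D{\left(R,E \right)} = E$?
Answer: $-235$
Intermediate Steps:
$D{\left(19,4 - -1 \right)} \left(-47\right) = \left(4 - -1\right) \left(-47\right) = \left(4 + 1\right) \left(-47\right) = 5 \left(-47\right) = -235$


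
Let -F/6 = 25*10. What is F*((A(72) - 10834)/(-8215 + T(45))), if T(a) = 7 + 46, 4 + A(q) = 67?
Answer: -8078250/4081 ≈ -1979.5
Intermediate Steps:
A(q) = 63 (A(q) = -4 + 67 = 63)
T(a) = 53
F = -1500 (F = -150*10 = -6*250 = -1500)
F*((A(72) - 10834)/(-8215 + T(45))) = -1500*(63 - 10834)/(-8215 + 53) = -(-16156500)/(-8162) = -(-16156500)*(-1)/8162 = -1500*10771/8162 = -8078250/4081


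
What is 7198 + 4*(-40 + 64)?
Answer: 7294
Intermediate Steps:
7198 + 4*(-40 + 64) = 7198 + 4*24 = 7198 + 96 = 7294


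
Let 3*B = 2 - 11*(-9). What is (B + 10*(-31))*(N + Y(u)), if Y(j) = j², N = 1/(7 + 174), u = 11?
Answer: -18156758/543 ≈ -33438.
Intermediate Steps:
B = 101/3 (B = (2 - 11*(-9))/3 = (2 + 99)/3 = (⅓)*101 = 101/3 ≈ 33.667)
N = 1/181 ≈ 0.0055249
(B + 10*(-31))*(N + Y(u)) = (101/3 + 10*(-31))*(1/181 + 11²) = (101/3 - 310)*(1/181 + 121) = -829/3*21902/181 = -18156758/543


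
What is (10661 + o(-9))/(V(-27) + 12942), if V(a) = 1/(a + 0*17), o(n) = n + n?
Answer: 287361/349433 ≈ 0.82236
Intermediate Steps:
o(n) = 2*n
V(a) = 1/a (V(a) = 1/(a + 0) = 1/a)
(10661 + o(-9))/(V(-27) + 12942) = (10661 + 2*(-9))/(1/(-27) + 12942) = (10661 - 18)/(-1/27 + 12942) = 10643/(349433/27) = 10643*(27/349433) = 287361/349433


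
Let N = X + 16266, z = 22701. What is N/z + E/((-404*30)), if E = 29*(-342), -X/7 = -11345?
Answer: 230800373/45856020 ≈ 5.0331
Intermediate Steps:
X = 79415 (X = -7*(-11345) = 79415)
N = 95681 (N = 79415 + 16266 = 95681)
E = -9918
N/z + E/((-404*30)) = 95681/22701 - 9918/((-404*30)) = 95681*(1/22701) - 9918/(-12120) = 95681/22701 - 9918*(-1/12120) = 95681/22701 + 1653/2020 = 230800373/45856020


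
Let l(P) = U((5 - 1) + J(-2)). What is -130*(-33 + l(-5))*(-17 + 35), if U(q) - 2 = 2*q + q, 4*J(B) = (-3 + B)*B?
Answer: 26910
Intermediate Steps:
J(B) = B*(-3 + B)/4 (J(B) = ((-3 + B)*B)/4 = (B*(-3 + B))/4 = B*(-3 + B)/4)
U(q) = 2 + 3*q (U(q) = 2 + (2*q + q) = 2 + 3*q)
l(P) = 43/2 (l(P) = 2 + 3*((5 - 1) + (1/4)*(-2)*(-3 - 2)) = 2 + 3*(4 + (1/4)*(-2)*(-5)) = 2 + 3*(4 + 5/2) = 2 + 3*(13/2) = 2 + 39/2 = 43/2)
-130*(-33 + l(-5))*(-17 + 35) = -130*(-33 + 43/2)*(-17 + 35) = -(-1495)*18 = -130*(-207) = 26910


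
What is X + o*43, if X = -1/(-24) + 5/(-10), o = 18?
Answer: 18565/24 ≈ 773.54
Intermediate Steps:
X = -11/24 (X = -1*(-1/24) + 5*(-⅒) = 1/24 - ½ = -11/24 ≈ -0.45833)
X + o*43 = -11/24 + 18*43 = -11/24 + 774 = 18565/24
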